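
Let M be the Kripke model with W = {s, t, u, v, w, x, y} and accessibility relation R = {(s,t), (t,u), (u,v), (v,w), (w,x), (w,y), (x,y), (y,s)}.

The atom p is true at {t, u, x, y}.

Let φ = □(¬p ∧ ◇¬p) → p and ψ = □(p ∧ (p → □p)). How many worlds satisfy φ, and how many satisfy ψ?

7 and 1

For □(¬p ∧ ◇¬p) → p:
s: □(¬p ∧ ◇¬p) is F, p is F. ✓
t: □(¬p ∧ ◇¬p) is F, p is T. ✓
u: □(¬p ∧ ◇¬p) is T, p is T. ✓
v: □(¬p ∧ ◇¬p) is F, p is F. ✓
w: □(¬p ∧ ◇¬p) is F, p is F. ✓
x: □(¬p ∧ ◇¬p) is F, p is T. ✓
y: □(¬p ∧ ◇¬p) is F, p is T. ✓
— 7 worlds.
For □(p ∧ (p → □p)):
s: successors {t}; p ∧ (p → □p) there: t:T. ✓
t: successors {u}; p ∧ (p → □p) there: u:F. ✗
u: successors {v}; p ∧ (p → □p) there: v:F. ✗
v: successors {w}; p ∧ (p → □p) there: w:F. ✗
w: successors {x, y}; p ∧ (p → □p) there: x:T, y:F. ✗
x: successors {y}; p ∧ (p → □p) there: y:F. ✗
y: successors {s}; p ∧ (p → □p) there: s:F. ✗
— 1 world.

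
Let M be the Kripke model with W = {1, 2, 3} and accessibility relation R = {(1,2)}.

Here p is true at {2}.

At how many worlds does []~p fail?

1: successors {2}; ~p there: 2:F. ✗
2: no successors, so []~p holds vacuously. ✓
3: no successors, so []~p holds vacuously. ✓
Satisfying worlds: {2, 3}.
So []~p fails at the other 1 world.

1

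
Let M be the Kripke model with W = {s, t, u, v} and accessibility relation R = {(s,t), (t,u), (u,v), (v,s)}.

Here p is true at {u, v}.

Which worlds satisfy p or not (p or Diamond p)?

{s, u, v}

s: p is F, not (p or Diamond p) is T. ✓
t: p is F, not (p or Diamond p) is F. ✗
u: p is T, not (p or Diamond p) is F. ✓
v: p is T, not (p or Diamond p) is F. ✓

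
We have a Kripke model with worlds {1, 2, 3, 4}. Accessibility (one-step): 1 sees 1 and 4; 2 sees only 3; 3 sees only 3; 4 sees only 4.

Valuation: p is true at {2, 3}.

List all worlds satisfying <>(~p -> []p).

1: successors {1, 4}; ~p -> []p there: 1:F, 4:F. ✗
2: successors {3}; ~p -> []p there: 3:T. ✓
3: successors {3}; ~p -> []p there: 3:T. ✓
4: successors {4}; ~p -> []p there: 4:F. ✗

{2, 3}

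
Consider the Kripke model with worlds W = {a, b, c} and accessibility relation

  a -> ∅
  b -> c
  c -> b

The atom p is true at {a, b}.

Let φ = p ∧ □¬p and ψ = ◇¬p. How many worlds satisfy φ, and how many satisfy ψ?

2 and 1

For p ∧ □¬p:
a: p is T, □¬p is T. ✓
b: p is T, □¬p is T. ✓
c: p is F, □¬p is F. ✗
— 2 worlds.
For ◇¬p:
a: no successors, so ◇¬p fails. ✗
b: successors {c}; ¬p there: c:T. ✓
c: successors {b}; ¬p there: b:F. ✗
— 1 world.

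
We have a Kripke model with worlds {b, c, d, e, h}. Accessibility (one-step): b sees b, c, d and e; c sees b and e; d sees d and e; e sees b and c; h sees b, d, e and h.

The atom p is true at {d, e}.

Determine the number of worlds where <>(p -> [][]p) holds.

b: successors {b, c, d, e}; p -> [][]p there: b:T, c:T, d:F, e:F. ✓
c: successors {b, e}; p -> [][]p there: b:T, e:F. ✓
d: successors {d, e}; p -> [][]p there: d:F, e:F. ✗
e: successors {b, c}; p -> [][]p there: b:T, c:T. ✓
h: successors {b, d, e, h}; p -> [][]p there: b:T, d:F, e:F, h:T. ✓
Satisfying worlds: {b, c, e, h}.

4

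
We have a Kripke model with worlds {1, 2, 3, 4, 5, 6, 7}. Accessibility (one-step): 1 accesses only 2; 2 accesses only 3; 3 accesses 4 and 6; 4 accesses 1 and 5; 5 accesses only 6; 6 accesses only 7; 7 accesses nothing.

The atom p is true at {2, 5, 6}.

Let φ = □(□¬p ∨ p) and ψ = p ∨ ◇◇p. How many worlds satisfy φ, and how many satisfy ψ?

4 and 5

For □(□¬p ∨ p):
1: successors {2}; □¬p ∨ p there: 2:T. ✓
2: successors {3}; □¬p ∨ p there: 3:F. ✗
3: successors {4, 6}; □¬p ∨ p there: 4:F, 6:T. ✗
4: successors {1, 5}; □¬p ∨ p there: 1:F, 5:T. ✗
5: successors {6}; □¬p ∨ p there: 6:T. ✓
6: successors {7}; □¬p ∨ p there: 7:T. ✓
7: no successors, so □(□¬p ∨ p) holds vacuously. ✓
— 4 worlds.
For p ∨ ◇◇p:
1: p is F, ◇◇p is F. ✗
2: p is T, ◇◇p is T. ✓
3: p is F, ◇◇p is T. ✓
4: p is F, ◇◇p is T. ✓
5: p is T, ◇◇p is F. ✓
6: p is T, ◇◇p is F. ✓
7: p is F, ◇◇p is F. ✗
— 5 worlds.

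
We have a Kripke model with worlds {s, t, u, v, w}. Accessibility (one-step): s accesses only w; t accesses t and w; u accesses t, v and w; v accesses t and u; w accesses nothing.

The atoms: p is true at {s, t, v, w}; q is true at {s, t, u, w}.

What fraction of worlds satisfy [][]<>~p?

s: successors {w}; []<>~p there: w:T. ✓
t: successors {t, w}; []<>~p there: t:F, w:T. ✗
u: successors {t, v, w}; []<>~p there: t:F, v:F, w:T. ✗
v: successors {t, u}; []<>~p there: t:F, u:F. ✗
w: no successors, so [][]<>~p holds vacuously. ✓
That's 2 of 5 worlds, so 2/5.

2/5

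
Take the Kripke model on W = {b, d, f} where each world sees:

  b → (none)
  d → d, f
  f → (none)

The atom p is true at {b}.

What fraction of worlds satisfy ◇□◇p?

b: no successors, so ◇□◇p fails. ✗
d: successors {d, f}; □◇p there: d:F, f:T. ✓
f: no successors, so ◇□◇p fails. ✗
That's 1 of 3 worlds, so 1/3.

1/3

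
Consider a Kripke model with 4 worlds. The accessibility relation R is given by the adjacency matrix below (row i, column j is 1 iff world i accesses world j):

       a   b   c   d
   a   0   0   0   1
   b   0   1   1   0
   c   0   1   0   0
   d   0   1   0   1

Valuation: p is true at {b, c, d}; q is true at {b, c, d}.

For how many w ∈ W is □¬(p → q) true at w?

a: successors {d}; ¬(p → q) there: d:F. ✗
b: successors {b, c}; ¬(p → q) there: b:F, c:F. ✗
c: successors {b}; ¬(p → q) there: b:F. ✗
d: successors {b, d}; ¬(p → q) there: b:F, d:F. ✗
Satisfying worlds: ∅.

0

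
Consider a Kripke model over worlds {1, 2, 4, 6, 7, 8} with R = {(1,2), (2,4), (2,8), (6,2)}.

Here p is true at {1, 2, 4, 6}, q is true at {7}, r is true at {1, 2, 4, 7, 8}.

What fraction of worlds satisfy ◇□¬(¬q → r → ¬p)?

1/6

1: successors {2}; □¬(¬q → r → ¬p) there: 2:F. ✗
2: successors {4, 8}; □¬(¬q → r → ¬p) there: 4:T, 8:T. ✓
4: no successors, so ◇□¬(¬q → r → ¬p) fails. ✗
6: successors {2}; □¬(¬q → r → ¬p) there: 2:F. ✗
7: no successors, so ◇□¬(¬q → r → ¬p) fails. ✗
8: no successors, so ◇□¬(¬q → r → ¬p) fails. ✗
That's 1 of 6 worlds, so 1/6.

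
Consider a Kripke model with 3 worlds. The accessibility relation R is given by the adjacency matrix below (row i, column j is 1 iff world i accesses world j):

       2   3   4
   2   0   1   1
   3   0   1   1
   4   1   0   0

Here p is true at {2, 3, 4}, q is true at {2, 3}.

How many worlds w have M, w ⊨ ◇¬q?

2

2: successors {3, 4}; ¬q there: 3:F, 4:T. ✓
3: successors {3, 4}; ¬q there: 3:F, 4:T. ✓
4: successors {2}; ¬q there: 2:F. ✗
Satisfying worlds: {2, 3}.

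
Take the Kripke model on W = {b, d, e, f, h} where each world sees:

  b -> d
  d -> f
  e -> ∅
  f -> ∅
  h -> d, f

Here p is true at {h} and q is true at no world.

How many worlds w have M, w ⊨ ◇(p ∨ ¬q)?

3

b: successors {d}; p ∨ ¬q there: d:T. ✓
d: successors {f}; p ∨ ¬q there: f:T. ✓
e: no successors, so ◇(p ∨ ¬q) fails. ✗
f: no successors, so ◇(p ∨ ¬q) fails. ✗
h: successors {d, f}; p ∨ ¬q there: d:T, f:T. ✓
Satisfying worlds: {b, d, h}.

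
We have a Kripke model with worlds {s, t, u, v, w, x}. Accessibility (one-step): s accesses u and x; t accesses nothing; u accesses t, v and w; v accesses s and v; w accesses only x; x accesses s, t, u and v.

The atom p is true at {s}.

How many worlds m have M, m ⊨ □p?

1

s: successors {u, x}; p there: u:F, x:F. ✗
t: no successors, so □p holds vacuously. ✓
u: successors {t, v, w}; p there: t:F, v:F, w:F. ✗
v: successors {s, v}; p there: s:T, v:F. ✗
w: successors {x}; p there: x:F. ✗
x: successors {s, t, u, v}; p there: s:T, t:F, u:F, v:F. ✗
Satisfying worlds: {t}.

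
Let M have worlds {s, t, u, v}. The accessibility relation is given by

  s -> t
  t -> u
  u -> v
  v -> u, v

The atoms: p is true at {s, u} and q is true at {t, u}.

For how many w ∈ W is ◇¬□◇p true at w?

s: successors {t}; ¬□◇p there: t:T. ✓
t: successors {u}; ¬□◇p there: u:F. ✗
u: successors {v}; ¬□◇p there: v:T. ✓
v: successors {u, v}; ¬□◇p there: u:F, v:T. ✓
Satisfying worlds: {s, u, v}.

3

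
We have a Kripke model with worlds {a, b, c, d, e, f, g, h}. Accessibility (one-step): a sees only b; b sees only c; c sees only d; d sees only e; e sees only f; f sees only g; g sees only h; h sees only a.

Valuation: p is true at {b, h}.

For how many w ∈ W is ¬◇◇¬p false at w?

a: ◇◇¬p is T. ✗
b: ◇◇¬p is T. ✗
c: ◇◇¬p is T. ✗
d: ◇◇¬p is T. ✗
e: ◇◇¬p is T. ✗
f: ◇◇¬p is F. ✓
g: ◇◇¬p is T. ✗
h: ◇◇¬p is F. ✓
Satisfying worlds: {f, h}.
So ¬◇◇¬p fails at the other 6 worlds.

6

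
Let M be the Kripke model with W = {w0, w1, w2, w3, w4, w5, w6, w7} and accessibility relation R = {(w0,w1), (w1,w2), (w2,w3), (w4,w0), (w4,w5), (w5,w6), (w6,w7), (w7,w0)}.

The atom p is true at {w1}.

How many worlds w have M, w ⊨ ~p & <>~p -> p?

w0: ~p & <>~p is F, p is F. ✓
w1: ~p & <>~p is F, p is T. ✓
w2: ~p & <>~p is T, p is F. ✗
w3: ~p & <>~p is F, p is F. ✓
w4: ~p & <>~p is T, p is F. ✗
w5: ~p & <>~p is T, p is F. ✗
w6: ~p & <>~p is T, p is F. ✗
w7: ~p & <>~p is T, p is F. ✗
Satisfying worlds: {w0, w1, w3}.

3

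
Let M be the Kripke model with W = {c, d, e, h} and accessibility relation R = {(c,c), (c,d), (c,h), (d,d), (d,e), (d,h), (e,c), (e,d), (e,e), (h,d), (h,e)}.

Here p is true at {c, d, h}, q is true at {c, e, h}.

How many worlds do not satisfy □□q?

4

c: successors {c, d, h}; □q there: c:F, d:F, h:F. ✗
d: successors {d, e, h}; □q there: d:F, e:F, h:F. ✗
e: successors {c, d, e}; □q there: c:F, d:F, e:F. ✗
h: successors {d, e}; □q there: d:F, e:F. ✗
Satisfying worlds: ∅.
So □□q fails at the other 4 worlds.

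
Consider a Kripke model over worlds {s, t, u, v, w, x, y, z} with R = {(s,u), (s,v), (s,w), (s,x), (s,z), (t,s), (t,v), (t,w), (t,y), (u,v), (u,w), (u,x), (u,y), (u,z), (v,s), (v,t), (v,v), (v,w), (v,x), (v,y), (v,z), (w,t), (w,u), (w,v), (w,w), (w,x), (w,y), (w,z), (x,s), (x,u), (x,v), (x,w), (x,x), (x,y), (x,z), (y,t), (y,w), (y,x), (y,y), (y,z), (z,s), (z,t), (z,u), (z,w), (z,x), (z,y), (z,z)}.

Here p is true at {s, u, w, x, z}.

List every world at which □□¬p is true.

∅

s: successors {u, v, w, x, z}; □¬p there: u:F, v:F, w:F, x:F, z:F. ✗
t: successors {s, v, w, y}; □¬p there: s:F, v:F, w:F, y:F. ✗
u: successors {v, w, x, y, z}; □¬p there: v:F, w:F, x:F, y:F, z:F. ✗
v: successors {s, t, v, w, x, y, z}; □¬p there: s:F, t:F, v:F, w:F, x:F, y:F, z:F. ✗
w: successors {t, u, v, w, x, y, z}; □¬p there: t:F, u:F, v:F, w:F, x:F, y:F, z:F. ✗
x: successors {s, u, v, w, x, y, z}; □¬p there: s:F, u:F, v:F, w:F, x:F, y:F, z:F. ✗
y: successors {t, w, x, y, z}; □¬p there: t:F, w:F, x:F, y:F, z:F. ✗
z: successors {s, t, u, w, x, y, z}; □¬p there: s:F, t:F, u:F, w:F, x:F, y:F, z:F. ✗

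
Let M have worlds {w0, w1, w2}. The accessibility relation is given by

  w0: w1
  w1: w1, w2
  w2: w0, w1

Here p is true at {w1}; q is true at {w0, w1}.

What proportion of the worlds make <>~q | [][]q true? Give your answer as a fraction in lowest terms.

w0: <>~q is F, [][]q is F. ✗
w1: <>~q is T, [][]q is F. ✓
w2: <>~q is F, [][]q is F. ✗
That's 1 of 3 worlds, so 1/3.

1/3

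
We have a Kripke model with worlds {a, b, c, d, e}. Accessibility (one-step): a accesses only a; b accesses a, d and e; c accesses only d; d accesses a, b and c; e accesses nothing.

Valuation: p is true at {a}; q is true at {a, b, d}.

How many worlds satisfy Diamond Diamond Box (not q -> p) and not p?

a: Diamond Diamond Box (not q -> p) is T, not p is F. ✗
b: Diamond Diamond Box (not q -> p) is T, not p is T. ✓
c: Diamond Diamond Box (not q -> p) is T, not p is T. ✓
d: Diamond Diamond Box (not q -> p) is T, not p is T. ✓
e: Diamond Diamond Box (not q -> p) is F, not p is T. ✗
Satisfying worlds: {b, c, d}.

3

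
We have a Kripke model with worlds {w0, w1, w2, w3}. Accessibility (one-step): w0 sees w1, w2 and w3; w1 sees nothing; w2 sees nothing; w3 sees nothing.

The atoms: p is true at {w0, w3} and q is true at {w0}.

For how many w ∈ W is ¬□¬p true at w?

1

w0: □¬p is F. ✓
w1: □¬p is T. ✗
w2: □¬p is T. ✗
w3: □¬p is T. ✗
Satisfying worlds: {w0}.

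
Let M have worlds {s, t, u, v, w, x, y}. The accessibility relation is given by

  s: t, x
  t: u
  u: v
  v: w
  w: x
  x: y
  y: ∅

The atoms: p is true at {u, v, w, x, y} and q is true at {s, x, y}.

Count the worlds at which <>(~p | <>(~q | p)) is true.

s: successors {t, x}; ~p | <>(~q | p) there: t:T, x:T. ✓
t: successors {u}; ~p | <>(~q | p) there: u:T. ✓
u: successors {v}; ~p | <>(~q | p) there: v:T. ✓
v: successors {w}; ~p | <>(~q | p) there: w:T. ✓
w: successors {x}; ~p | <>(~q | p) there: x:T. ✓
x: successors {y}; ~p | <>(~q | p) there: y:F. ✗
y: no successors, so <>(~p | <>(~q | p)) fails. ✗
Satisfying worlds: {s, t, u, v, w}.

5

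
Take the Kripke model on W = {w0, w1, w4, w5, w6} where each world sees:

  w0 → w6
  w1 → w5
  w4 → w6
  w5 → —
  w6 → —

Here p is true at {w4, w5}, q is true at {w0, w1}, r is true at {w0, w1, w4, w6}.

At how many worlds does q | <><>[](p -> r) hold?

2

w0: q is T, <><>[](p -> r) is F. ✓
w1: q is T, <><>[](p -> r) is F. ✓
w4: q is F, <><>[](p -> r) is F. ✗
w5: q is F, <><>[](p -> r) is F. ✗
w6: q is F, <><>[](p -> r) is F. ✗
Satisfying worlds: {w0, w1}.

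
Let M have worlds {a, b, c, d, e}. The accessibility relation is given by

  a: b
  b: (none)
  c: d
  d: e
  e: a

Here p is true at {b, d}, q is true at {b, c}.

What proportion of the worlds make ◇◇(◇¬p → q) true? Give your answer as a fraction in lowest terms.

2/5

a: successors {b}; ◇(◇¬p → q) there: b:F. ✗
b: no successors, so ◇◇(◇¬p → q) fails. ✗
c: successors {d}; ◇(◇¬p → q) there: d:F. ✗
d: successors {e}; ◇(◇¬p → q) there: e:T. ✓
e: successors {a}; ◇(◇¬p → q) there: a:T. ✓
That's 2 of 5 worlds, so 2/5.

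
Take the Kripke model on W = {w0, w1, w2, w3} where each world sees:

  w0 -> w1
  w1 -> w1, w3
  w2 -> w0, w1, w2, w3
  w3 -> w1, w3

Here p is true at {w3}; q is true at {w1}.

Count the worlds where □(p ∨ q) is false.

1

w0: successors {w1}; p ∨ q there: w1:T. ✓
w1: successors {w1, w3}; p ∨ q there: w1:T, w3:T. ✓
w2: successors {w0, w1, w2, w3}; p ∨ q there: w0:F, w1:T, w2:F, w3:T. ✗
w3: successors {w1, w3}; p ∨ q there: w1:T, w3:T. ✓
Satisfying worlds: {w0, w1, w3}.
So □(p ∨ q) fails at the other 1 world.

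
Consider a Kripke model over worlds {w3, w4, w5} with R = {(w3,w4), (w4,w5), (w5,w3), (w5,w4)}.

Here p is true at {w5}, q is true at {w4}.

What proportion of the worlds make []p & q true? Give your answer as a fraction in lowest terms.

w3: []p is F, q is F. ✗
w4: []p is T, q is T. ✓
w5: []p is F, q is F. ✗
That's 1 of 3 worlds, so 1/3.

1/3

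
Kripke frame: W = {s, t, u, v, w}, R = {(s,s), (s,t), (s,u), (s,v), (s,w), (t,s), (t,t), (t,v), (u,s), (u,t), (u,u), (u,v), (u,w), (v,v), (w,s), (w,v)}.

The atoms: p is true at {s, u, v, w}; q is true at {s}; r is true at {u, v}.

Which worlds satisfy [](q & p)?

s: successors {s, t, u, v, w}; q & p there: s:T, t:F, u:F, v:F, w:F. ✗
t: successors {s, t, v}; q & p there: s:T, t:F, v:F. ✗
u: successors {s, t, u, v, w}; q & p there: s:T, t:F, u:F, v:F, w:F. ✗
v: successors {v}; q & p there: v:F. ✗
w: successors {s, v}; q & p there: s:T, v:F. ✗

∅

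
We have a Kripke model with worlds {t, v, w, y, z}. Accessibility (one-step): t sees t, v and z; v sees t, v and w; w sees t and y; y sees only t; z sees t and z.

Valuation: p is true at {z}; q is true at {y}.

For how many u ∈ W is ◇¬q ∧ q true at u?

t: ◇¬q is T, q is F. ✗
v: ◇¬q is T, q is F. ✗
w: ◇¬q is T, q is F. ✗
y: ◇¬q is T, q is T. ✓
z: ◇¬q is T, q is F. ✗
Satisfying worlds: {y}.

1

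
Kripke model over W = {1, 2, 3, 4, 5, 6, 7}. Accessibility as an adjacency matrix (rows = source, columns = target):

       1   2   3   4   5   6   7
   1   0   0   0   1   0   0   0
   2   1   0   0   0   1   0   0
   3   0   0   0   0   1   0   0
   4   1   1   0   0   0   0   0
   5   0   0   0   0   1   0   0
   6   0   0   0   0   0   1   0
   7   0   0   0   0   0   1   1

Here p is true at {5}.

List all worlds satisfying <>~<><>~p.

1: successors {4}; ~<><>~p there: 4:F. ✗
2: successors {1, 5}; ~<><>~p there: 1:F, 5:T. ✓
3: successors {5}; ~<><>~p there: 5:T. ✓
4: successors {1, 2}; ~<><>~p there: 1:F, 2:F. ✗
5: successors {5}; ~<><>~p there: 5:T. ✓
6: successors {6}; ~<><>~p there: 6:F. ✗
7: successors {6, 7}; ~<><>~p there: 6:F, 7:F. ✗

{2, 3, 5}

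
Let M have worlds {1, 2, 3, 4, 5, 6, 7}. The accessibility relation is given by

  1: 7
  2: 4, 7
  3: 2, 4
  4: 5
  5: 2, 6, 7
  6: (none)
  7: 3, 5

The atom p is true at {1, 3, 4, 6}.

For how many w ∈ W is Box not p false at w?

1: successors {7}; not p there: 7:T. ✓
2: successors {4, 7}; not p there: 4:F, 7:T. ✗
3: successors {2, 4}; not p there: 2:T, 4:F. ✗
4: successors {5}; not p there: 5:T. ✓
5: successors {2, 6, 7}; not p there: 2:T, 6:F, 7:T. ✗
6: no successors, so Box not p holds vacuously. ✓
7: successors {3, 5}; not p there: 3:F, 5:T. ✗
Satisfying worlds: {1, 4, 6}.
So Box not p fails at the other 4 worlds.

4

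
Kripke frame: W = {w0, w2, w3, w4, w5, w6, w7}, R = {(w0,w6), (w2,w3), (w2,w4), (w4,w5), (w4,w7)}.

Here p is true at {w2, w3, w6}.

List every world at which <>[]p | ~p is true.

{w0, w2, w4, w5, w7}

w0: <>[]p is T, ~p is T. ✓
w2: <>[]p is T, ~p is F. ✓
w3: <>[]p is F, ~p is F. ✗
w4: <>[]p is T, ~p is T. ✓
w5: <>[]p is F, ~p is T. ✓
w6: <>[]p is F, ~p is F. ✗
w7: <>[]p is F, ~p is T. ✓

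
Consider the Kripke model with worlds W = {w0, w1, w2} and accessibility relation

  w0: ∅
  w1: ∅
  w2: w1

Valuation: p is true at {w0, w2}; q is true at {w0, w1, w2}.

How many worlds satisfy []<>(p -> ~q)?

2

w0: no successors, so []<>(p -> ~q) holds vacuously. ✓
w1: no successors, so []<>(p -> ~q) holds vacuously. ✓
w2: successors {w1}; <>(p -> ~q) there: w1:F. ✗
Satisfying worlds: {w0, w1}.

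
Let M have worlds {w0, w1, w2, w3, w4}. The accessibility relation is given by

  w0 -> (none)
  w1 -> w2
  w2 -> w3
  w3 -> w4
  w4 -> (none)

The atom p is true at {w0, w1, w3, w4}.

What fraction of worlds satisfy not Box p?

w0: Box p is T. ✗
w1: Box p is F. ✓
w2: Box p is T. ✗
w3: Box p is T. ✗
w4: Box p is T. ✗
That's 1 of 5 worlds, so 1/5.

1/5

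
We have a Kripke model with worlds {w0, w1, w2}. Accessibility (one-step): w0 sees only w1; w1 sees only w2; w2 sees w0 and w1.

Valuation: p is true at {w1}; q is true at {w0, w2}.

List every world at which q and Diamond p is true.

{w0, w2}

w0: q is T, Diamond p is T. ✓
w1: q is F, Diamond p is F. ✗
w2: q is T, Diamond p is T. ✓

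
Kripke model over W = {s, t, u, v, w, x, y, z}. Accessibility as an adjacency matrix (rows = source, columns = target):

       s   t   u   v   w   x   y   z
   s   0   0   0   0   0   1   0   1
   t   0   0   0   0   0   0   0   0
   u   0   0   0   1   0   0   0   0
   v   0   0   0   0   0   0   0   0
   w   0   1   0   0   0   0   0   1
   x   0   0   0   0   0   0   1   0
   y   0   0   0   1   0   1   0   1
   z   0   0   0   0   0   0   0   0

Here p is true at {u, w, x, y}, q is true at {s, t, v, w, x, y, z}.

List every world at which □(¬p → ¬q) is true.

s: successors {x, z}; ¬p → ¬q there: x:T, z:F. ✗
t: no successors, so □(¬p → ¬q) holds vacuously. ✓
u: successors {v}; ¬p → ¬q there: v:F. ✗
v: no successors, so □(¬p → ¬q) holds vacuously. ✓
w: successors {t, z}; ¬p → ¬q there: t:F, z:F. ✗
x: successors {y}; ¬p → ¬q there: y:T. ✓
y: successors {v, x, z}; ¬p → ¬q there: v:F, x:T, z:F. ✗
z: no successors, so □(¬p → ¬q) holds vacuously. ✓

{t, v, x, z}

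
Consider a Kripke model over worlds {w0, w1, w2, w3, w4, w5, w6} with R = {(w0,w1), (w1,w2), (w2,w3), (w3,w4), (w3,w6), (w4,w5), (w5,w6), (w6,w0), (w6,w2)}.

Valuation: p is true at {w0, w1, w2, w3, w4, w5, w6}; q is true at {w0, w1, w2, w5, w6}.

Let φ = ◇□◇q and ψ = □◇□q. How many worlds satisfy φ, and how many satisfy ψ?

5 and 4

For ◇□◇q:
w0: successors {w1}; □◇q there: w1:F. ✗
w1: successors {w2}; □◇q there: w2:T. ✓
w2: successors {w3}; □◇q there: w3:T. ✓
w3: successors {w4, w6}; □◇q there: w4:T, w6:F. ✓
w4: successors {w5}; □◇q there: w5:T. ✓
w5: successors {w6}; □◇q there: w6:F. ✗
w6: successors {w0, w2}; □◇q there: w0:T, w2:T. ✓
— 5 worlds.
For □◇□q:
w0: successors {w1}; ◇□q there: w1:F. ✗
w1: successors {w2}; ◇□q there: w2:F. ✗
w2: successors {w3}; ◇□q there: w3:T. ✓
w3: successors {w4, w6}; ◇□q there: w4:T, w6:T. ✓
w4: successors {w5}; ◇□q there: w5:T. ✓
w5: successors {w6}; ◇□q there: w6:T. ✓
w6: successors {w0, w2}; ◇□q there: w0:T, w2:F. ✗
— 4 worlds.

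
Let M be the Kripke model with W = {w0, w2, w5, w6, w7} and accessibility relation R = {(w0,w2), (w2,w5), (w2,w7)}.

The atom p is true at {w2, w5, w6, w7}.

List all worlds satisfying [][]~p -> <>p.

{w0, w2}

w0: [][]~p is F, <>p is T. ✓
w2: [][]~p is T, <>p is T. ✓
w5: [][]~p is T, <>p is F. ✗
w6: [][]~p is T, <>p is F. ✗
w7: [][]~p is T, <>p is F. ✗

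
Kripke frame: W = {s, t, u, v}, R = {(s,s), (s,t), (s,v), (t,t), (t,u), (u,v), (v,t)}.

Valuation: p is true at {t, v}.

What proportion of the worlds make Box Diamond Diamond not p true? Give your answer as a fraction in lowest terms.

s: successors {s, t, v}; Diamond Diamond not p there: s:T, t:T, v:T. ✓
t: successors {t, u}; Diamond Diamond not p there: t:T, u:F. ✗
u: successors {v}; Diamond Diamond not p there: v:T. ✓
v: successors {t}; Diamond Diamond not p there: t:T. ✓
That's 3 of 4 worlds, so 3/4.

3/4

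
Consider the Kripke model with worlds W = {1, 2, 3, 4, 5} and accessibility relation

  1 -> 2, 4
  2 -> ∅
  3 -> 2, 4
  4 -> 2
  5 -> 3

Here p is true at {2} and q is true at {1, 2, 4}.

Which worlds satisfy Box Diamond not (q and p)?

{2, 5}

1: successors {2, 4}; Diamond not (q and p) there: 2:F, 4:F. ✗
2: no successors, so Box Diamond not (q and p) holds vacuously. ✓
3: successors {2, 4}; Diamond not (q and p) there: 2:F, 4:F. ✗
4: successors {2}; Diamond not (q and p) there: 2:F. ✗
5: successors {3}; Diamond not (q and p) there: 3:T. ✓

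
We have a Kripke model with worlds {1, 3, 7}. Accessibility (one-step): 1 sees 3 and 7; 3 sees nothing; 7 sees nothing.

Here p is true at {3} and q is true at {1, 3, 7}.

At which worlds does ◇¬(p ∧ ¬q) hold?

1: successors {3, 7}; ¬(p ∧ ¬q) there: 3:T, 7:T. ✓
3: no successors, so ◇¬(p ∧ ¬q) fails. ✗
7: no successors, so ◇¬(p ∧ ¬q) fails. ✗

{1}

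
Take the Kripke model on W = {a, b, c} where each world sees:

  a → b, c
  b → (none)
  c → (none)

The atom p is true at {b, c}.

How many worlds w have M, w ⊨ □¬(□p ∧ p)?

a: successors {b, c}; ¬(□p ∧ p) there: b:F, c:F. ✗
b: no successors, so □¬(□p ∧ p) holds vacuously. ✓
c: no successors, so □¬(□p ∧ p) holds vacuously. ✓
Satisfying worlds: {b, c}.

2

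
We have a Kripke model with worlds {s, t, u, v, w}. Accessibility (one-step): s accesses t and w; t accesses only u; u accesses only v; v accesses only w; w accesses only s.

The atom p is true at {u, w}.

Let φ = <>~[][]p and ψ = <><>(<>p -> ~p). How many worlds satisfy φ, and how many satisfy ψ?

4 and 5

For <>~[][]p:
s: successors {t, w}; ~[][]p there: t:T, w:T. ✓
t: successors {u}; ~[][]p there: u:F. ✗
u: successors {v}; ~[][]p there: v:T. ✓
v: successors {w}; ~[][]p there: w:T. ✓
w: successors {s}; ~[][]p there: s:T. ✓
— 4 worlds.
For <><>(<>p -> ~p):
s: successors {t, w}; <>(<>p -> ~p) there: t:T, w:T. ✓
t: successors {u}; <>(<>p -> ~p) there: u:T. ✓
u: successors {v}; <>(<>p -> ~p) there: v:T. ✓
v: successors {w}; <>(<>p -> ~p) there: w:T. ✓
w: successors {s}; <>(<>p -> ~p) there: s:T. ✓
— 5 worlds.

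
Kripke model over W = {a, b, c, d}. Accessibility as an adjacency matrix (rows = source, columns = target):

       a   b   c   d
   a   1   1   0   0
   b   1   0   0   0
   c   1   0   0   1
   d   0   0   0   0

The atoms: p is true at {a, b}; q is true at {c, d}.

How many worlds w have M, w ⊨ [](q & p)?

a: successors {a, b}; q & p there: a:F, b:F. ✗
b: successors {a}; q & p there: a:F. ✗
c: successors {a, d}; q & p there: a:F, d:F. ✗
d: no successors, so [](q & p) holds vacuously. ✓
Satisfying worlds: {d}.

1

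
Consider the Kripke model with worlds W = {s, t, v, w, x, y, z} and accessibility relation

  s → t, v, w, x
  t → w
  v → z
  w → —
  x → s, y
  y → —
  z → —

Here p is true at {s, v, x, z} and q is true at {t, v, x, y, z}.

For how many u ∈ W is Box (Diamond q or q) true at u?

5

s: successors {t, v, w, x}; Diamond q or q there: t:T, v:T, w:F, x:T. ✗
t: successors {w}; Diamond q or q there: w:F. ✗
v: successors {z}; Diamond q or q there: z:T. ✓
w: no successors, so Box (Diamond q or q) holds vacuously. ✓
x: successors {s, y}; Diamond q or q there: s:T, y:T. ✓
y: no successors, so Box (Diamond q or q) holds vacuously. ✓
z: no successors, so Box (Diamond q or q) holds vacuously. ✓
Satisfying worlds: {v, w, x, y, z}.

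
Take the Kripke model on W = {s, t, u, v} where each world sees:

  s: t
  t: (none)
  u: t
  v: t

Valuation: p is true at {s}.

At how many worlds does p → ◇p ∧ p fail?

s: p is T, ◇p ∧ p is F. ✗
t: p is F, ◇p ∧ p is F. ✓
u: p is F, ◇p ∧ p is F. ✓
v: p is F, ◇p ∧ p is F. ✓
Satisfying worlds: {t, u, v}.
So p → ◇p ∧ p fails at the other 1 world.

1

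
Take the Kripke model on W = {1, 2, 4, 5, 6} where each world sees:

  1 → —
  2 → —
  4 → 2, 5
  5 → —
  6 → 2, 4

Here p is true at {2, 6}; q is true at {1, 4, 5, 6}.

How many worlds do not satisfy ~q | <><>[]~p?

3

1: ~q is F, <><>[]~p is F. ✗
2: ~q is T, <><>[]~p is F. ✓
4: ~q is F, <><>[]~p is F. ✗
5: ~q is F, <><>[]~p is F. ✗
6: ~q is F, <><>[]~p is T. ✓
Satisfying worlds: {2, 6}.
So ~q | <><>[]~p fails at the other 3 worlds.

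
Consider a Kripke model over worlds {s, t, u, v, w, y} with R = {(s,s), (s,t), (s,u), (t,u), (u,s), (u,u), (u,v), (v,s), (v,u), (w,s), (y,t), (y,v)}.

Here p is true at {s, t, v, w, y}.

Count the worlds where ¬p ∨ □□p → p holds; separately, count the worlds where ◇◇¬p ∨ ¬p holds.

5 and 6

For ¬p ∨ □□p → p:
s: ¬p ∨ □□p is F, p is T. ✓
t: ¬p ∨ □□p is F, p is T. ✓
u: ¬p ∨ □□p is T, p is F. ✗
v: ¬p ∨ □□p is F, p is T. ✓
w: ¬p ∨ □□p is F, p is T. ✓
y: ¬p ∨ □□p is F, p is T. ✓
— 5 worlds.
For ◇◇¬p ∨ ¬p:
s: ◇◇¬p is T, ¬p is F. ✓
t: ◇◇¬p is T, ¬p is F. ✓
u: ◇◇¬p is T, ¬p is T. ✓
v: ◇◇¬p is T, ¬p is F. ✓
w: ◇◇¬p is T, ¬p is F. ✓
y: ◇◇¬p is T, ¬p is F. ✓
— 6 worlds.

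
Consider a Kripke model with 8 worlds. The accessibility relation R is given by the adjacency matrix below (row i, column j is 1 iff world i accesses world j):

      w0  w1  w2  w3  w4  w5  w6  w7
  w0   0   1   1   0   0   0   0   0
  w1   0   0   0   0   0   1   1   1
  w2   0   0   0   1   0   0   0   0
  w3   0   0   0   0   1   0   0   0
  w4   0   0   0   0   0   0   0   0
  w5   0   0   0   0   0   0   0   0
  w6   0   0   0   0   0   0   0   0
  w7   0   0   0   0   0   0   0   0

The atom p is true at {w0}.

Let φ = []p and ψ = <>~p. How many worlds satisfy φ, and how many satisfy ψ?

4 and 4

For []p:
w0: successors {w1, w2}; p there: w1:F, w2:F. ✗
w1: successors {w5, w6, w7}; p there: w5:F, w6:F, w7:F. ✗
w2: successors {w3}; p there: w3:F. ✗
w3: successors {w4}; p there: w4:F. ✗
w4: no successors, so []p holds vacuously. ✓
w5: no successors, so []p holds vacuously. ✓
w6: no successors, so []p holds vacuously. ✓
w7: no successors, so []p holds vacuously. ✓
— 4 worlds.
For <>~p:
w0: successors {w1, w2}; ~p there: w1:T, w2:T. ✓
w1: successors {w5, w6, w7}; ~p there: w5:T, w6:T, w7:T. ✓
w2: successors {w3}; ~p there: w3:T. ✓
w3: successors {w4}; ~p there: w4:T. ✓
w4: no successors, so <>~p fails. ✗
w5: no successors, so <>~p fails. ✗
w6: no successors, so <>~p fails. ✗
w7: no successors, so <>~p fails. ✗
— 4 worlds.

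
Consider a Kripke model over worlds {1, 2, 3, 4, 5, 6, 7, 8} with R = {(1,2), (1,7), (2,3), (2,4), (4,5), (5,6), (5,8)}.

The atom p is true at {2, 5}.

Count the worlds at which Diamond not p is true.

1: successors {2, 7}; not p there: 2:F, 7:T. ✓
2: successors {3, 4}; not p there: 3:T, 4:T. ✓
3: no successors, so Diamond not p fails. ✗
4: successors {5}; not p there: 5:F. ✗
5: successors {6, 8}; not p there: 6:T, 8:T. ✓
6: no successors, so Diamond not p fails. ✗
7: no successors, so Diamond not p fails. ✗
8: no successors, so Diamond not p fails. ✗
Satisfying worlds: {1, 2, 5}.

3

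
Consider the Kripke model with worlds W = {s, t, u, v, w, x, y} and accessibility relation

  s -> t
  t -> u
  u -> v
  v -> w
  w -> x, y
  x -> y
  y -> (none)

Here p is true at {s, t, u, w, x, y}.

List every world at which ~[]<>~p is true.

{s, u, v, w, x}

s: []<>~p is F. ✓
t: []<>~p is T. ✗
u: []<>~p is F. ✓
v: []<>~p is F. ✓
w: []<>~p is F. ✓
x: []<>~p is F. ✓
y: []<>~p is T. ✗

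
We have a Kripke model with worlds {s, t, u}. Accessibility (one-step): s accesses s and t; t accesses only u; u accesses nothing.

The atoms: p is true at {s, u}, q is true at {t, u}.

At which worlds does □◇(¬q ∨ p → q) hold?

s: successors {s, t}; ◇(¬q ∨ p → q) there: s:T, t:T. ✓
t: successors {u}; ◇(¬q ∨ p → q) there: u:F. ✗
u: no successors, so □◇(¬q ∨ p → q) holds vacuously. ✓

{s, u}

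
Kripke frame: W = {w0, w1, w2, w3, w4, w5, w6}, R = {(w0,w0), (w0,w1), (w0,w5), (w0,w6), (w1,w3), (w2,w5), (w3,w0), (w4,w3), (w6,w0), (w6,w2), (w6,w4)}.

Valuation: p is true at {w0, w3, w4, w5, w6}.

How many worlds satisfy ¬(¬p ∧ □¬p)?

7

w0: ¬p ∧ □¬p is F. ✓
w1: ¬p ∧ □¬p is F. ✓
w2: ¬p ∧ □¬p is F. ✓
w3: ¬p ∧ □¬p is F. ✓
w4: ¬p ∧ □¬p is F. ✓
w5: ¬p ∧ □¬p is F. ✓
w6: ¬p ∧ □¬p is F. ✓
Satisfying worlds: {w0, w1, w2, w3, w4, w5, w6}.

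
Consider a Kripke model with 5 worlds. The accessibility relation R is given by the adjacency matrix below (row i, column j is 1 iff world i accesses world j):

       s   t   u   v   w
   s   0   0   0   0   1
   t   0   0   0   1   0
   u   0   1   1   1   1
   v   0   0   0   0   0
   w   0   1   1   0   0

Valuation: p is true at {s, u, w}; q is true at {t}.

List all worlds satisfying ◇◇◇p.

s: successors {w}; ◇◇p there: w:T. ✓
t: successors {v}; ◇◇p there: v:F. ✗
u: successors {t, u, v, w}; ◇◇p there: t:F, u:T, v:F, w:T. ✓
v: no successors, so ◇◇◇p fails. ✗
w: successors {t, u}; ◇◇p there: t:F, u:T. ✓

{s, u, w}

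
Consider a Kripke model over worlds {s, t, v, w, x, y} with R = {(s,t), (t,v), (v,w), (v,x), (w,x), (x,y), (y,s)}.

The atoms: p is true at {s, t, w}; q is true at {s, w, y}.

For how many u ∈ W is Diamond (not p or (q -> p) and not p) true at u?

4

s: successors {t}; not p or (q -> p) and not p there: t:F. ✗
t: successors {v}; not p or (q -> p) and not p there: v:T. ✓
v: successors {w, x}; not p or (q -> p) and not p there: w:F, x:T. ✓
w: successors {x}; not p or (q -> p) and not p there: x:T. ✓
x: successors {y}; not p or (q -> p) and not p there: y:T. ✓
y: successors {s}; not p or (q -> p) and not p there: s:F. ✗
Satisfying worlds: {t, v, w, x}.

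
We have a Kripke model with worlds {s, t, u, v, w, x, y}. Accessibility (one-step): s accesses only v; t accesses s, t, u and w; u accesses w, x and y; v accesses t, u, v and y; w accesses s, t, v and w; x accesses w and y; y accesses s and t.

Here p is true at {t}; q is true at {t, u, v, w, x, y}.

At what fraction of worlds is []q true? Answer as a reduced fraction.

s: successors {v}; q there: v:T. ✓
t: successors {s, t, u, w}; q there: s:F, t:T, u:T, w:T. ✗
u: successors {w, x, y}; q there: w:T, x:T, y:T. ✓
v: successors {t, u, v, y}; q there: t:T, u:T, v:T, y:T. ✓
w: successors {s, t, v, w}; q there: s:F, t:T, v:T, w:T. ✗
x: successors {w, y}; q there: w:T, y:T. ✓
y: successors {s, t}; q there: s:F, t:T. ✗
That's 4 of 7 worlds, so 4/7.

4/7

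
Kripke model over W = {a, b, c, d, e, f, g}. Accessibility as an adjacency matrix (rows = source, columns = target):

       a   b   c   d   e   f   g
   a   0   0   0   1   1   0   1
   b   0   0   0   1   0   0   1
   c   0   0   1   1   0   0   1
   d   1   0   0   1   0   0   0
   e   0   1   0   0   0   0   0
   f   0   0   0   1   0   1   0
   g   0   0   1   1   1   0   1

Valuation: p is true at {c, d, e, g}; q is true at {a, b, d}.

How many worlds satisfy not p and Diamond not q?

3

a: not p is T, Diamond not q is T. ✓
b: not p is T, Diamond not q is T. ✓
c: not p is F, Diamond not q is T. ✗
d: not p is F, Diamond not q is F. ✗
e: not p is F, Diamond not q is F. ✗
f: not p is T, Diamond not q is T. ✓
g: not p is F, Diamond not q is T. ✗
Satisfying worlds: {a, b, f}.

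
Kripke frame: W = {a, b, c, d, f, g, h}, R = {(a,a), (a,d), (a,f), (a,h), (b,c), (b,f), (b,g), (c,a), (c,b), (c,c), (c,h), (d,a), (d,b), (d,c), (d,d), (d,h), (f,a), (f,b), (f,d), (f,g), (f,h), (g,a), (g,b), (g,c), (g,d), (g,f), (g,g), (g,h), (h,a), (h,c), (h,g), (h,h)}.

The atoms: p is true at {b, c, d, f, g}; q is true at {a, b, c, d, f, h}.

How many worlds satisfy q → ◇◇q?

7

a: q is T, ◇◇q is T. ✓
b: q is T, ◇◇q is T. ✓
c: q is T, ◇◇q is T. ✓
d: q is T, ◇◇q is T. ✓
f: q is T, ◇◇q is T. ✓
g: q is F, ◇◇q is T. ✓
h: q is T, ◇◇q is T. ✓
Satisfying worlds: {a, b, c, d, f, g, h}.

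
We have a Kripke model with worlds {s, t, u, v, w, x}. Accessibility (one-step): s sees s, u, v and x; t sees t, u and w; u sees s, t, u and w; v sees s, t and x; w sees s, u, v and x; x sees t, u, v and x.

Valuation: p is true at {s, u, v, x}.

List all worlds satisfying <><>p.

{s, t, u, v, w, x}

s: successors {s, u, v, x}; <>p there: s:T, u:T, v:T, x:T. ✓
t: successors {t, u, w}; <>p there: t:T, u:T, w:T. ✓
u: successors {s, t, u, w}; <>p there: s:T, t:T, u:T, w:T. ✓
v: successors {s, t, x}; <>p there: s:T, t:T, x:T. ✓
w: successors {s, u, v, x}; <>p there: s:T, u:T, v:T, x:T. ✓
x: successors {t, u, v, x}; <>p there: t:T, u:T, v:T, x:T. ✓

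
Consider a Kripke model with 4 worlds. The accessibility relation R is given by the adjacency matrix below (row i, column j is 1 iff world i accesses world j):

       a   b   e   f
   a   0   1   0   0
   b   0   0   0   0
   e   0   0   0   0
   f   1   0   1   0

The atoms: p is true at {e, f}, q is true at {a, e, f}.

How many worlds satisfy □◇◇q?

a: successors {b}; ◇◇q there: b:F. ✗
b: no successors, so □◇◇q holds vacuously. ✓
e: no successors, so □◇◇q holds vacuously. ✓
f: successors {a, e}; ◇◇q there: a:F, e:F. ✗
Satisfying worlds: {b, e}.

2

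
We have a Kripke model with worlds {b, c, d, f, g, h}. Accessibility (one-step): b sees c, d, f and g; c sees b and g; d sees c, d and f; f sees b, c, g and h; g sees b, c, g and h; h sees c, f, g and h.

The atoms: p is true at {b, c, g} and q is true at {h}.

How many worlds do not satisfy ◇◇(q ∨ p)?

0

b: successors {c, d, f, g}; ◇(q ∨ p) there: c:T, d:T, f:T, g:T. ✓
c: successors {b, g}; ◇(q ∨ p) there: b:T, g:T. ✓
d: successors {c, d, f}; ◇(q ∨ p) there: c:T, d:T, f:T. ✓
f: successors {b, c, g, h}; ◇(q ∨ p) there: b:T, c:T, g:T, h:T. ✓
g: successors {b, c, g, h}; ◇(q ∨ p) there: b:T, c:T, g:T, h:T. ✓
h: successors {c, f, g, h}; ◇(q ∨ p) there: c:T, f:T, g:T, h:T. ✓
Satisfying worlds: {b, c, d, f, g, h}.
So ◇◇(q ∨ p) fails at the other 0 worlds.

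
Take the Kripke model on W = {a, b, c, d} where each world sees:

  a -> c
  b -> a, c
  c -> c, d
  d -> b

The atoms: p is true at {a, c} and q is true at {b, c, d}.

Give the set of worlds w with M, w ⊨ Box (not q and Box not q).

∅

a: successors {c}; not q and Box not q there: c:F. ✗
b: successors {a, c}; not q and Box not q there: a:F, c:F. ✗
c: successors {c, d}; not q and Box not q there: c:F, d:F. ✗
d: successors {b}; not q and Box not q there: b:F. ✗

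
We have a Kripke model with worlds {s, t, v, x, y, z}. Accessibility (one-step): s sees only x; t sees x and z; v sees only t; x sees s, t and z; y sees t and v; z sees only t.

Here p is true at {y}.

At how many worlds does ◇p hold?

0

s: successors {x}; p there: x:F. ✗
t: successors {x, z}; p there: x:F, z:F. ✗
v: successors {t}; p there: t:F. ✗
x: successors {s, t, z}; p there: s:F, t:F, z:F. ✗
y: successors {t, v}; p there: t:F, v:F. ✗
z: successors {t}; p there: t:F. ✗
Satisfying worlds: ∅.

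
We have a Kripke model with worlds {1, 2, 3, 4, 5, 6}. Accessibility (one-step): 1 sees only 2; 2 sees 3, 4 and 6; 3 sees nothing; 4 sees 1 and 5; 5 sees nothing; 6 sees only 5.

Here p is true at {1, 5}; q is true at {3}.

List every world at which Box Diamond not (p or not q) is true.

{1, 3, 5}

1: successors {2}; Diamond not (p or not q) there: 2:T. ✓
2: successors {3, 4, 6}; Diamond not (p or not q) there: 3:F, 4:F, 6:F. ✗
3: no successors, so Box Diamond not (p or not q) holds vacuously. ✓
4: successors {1, 5}; Diamond not (p or not q) there: 1:F, 5:F. ✗
5: no successors, so Box Diamond not (p or not q) holds vacuously. ✓
6: successors {5}; Diamond not (p or not q) there: 5:F. ✗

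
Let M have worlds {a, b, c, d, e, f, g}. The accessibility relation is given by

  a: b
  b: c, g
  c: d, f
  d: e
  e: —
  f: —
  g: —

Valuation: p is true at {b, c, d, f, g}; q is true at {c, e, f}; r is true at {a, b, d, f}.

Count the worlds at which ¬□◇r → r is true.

a: ¬□◇r is T, r is T. ✓
b: ¬□◇r is T, r is T. ✓
c: ¬□◇r is T, r is F. ✗
d: ¬□◇r is T, r is T. ✓
e: ¬□◇r is F, r is F. ✓
f: ¬□◇r is F, r is T. ✓
g: ¬□◇r is F, r is F. ✓
Satisfying worlds: {a, b, d, e, f, g}.

6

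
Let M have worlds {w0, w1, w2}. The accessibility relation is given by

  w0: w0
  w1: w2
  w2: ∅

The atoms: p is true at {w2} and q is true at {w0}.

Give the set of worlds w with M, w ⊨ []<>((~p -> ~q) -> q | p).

w0: successors {w0}; <>((~p -> ~q) -> q | p) there: w0:T. ✓
w1: successors {w2}; <>((~p -> ~q) -> q | p) there: w2:F. ✗
w2: no successors, so []<>((~p -> ~q) -> q | p) holds vacuously. ✓

{w0, w2}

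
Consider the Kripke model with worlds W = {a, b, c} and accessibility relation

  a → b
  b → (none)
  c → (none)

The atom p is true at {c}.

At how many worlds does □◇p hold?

a: successors {b}; ◇p there: b:F. ✗
b: no successors, so □◇p holds vacuously. ✓
c: no successors, so □◇p holds vacuously. ✓
Satisfying worlds: {b, c}.

2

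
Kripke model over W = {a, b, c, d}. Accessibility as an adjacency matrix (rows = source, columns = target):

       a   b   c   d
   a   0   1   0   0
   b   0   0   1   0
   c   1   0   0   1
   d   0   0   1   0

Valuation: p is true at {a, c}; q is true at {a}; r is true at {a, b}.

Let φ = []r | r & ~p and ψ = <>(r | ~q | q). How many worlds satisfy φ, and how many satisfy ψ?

2 and 4

For []r | r & ~p:
a: []r is T, r & ~p is F. ✓
b: []r is F, r & ~p is T. ✓
c: []r is F, r & ~p is F. ✗
d: []r is F, r & ~p is F. ✗
— 2 worlds.
For <>(r | ~q | q):
a: successors {b}; r | ~q | q there: b:T. ✓
b: successors {c}; r | ~q | q there: c:T. ✓
c: successors {a, d}; r | ~q | q there: a:T, d:T. ✓
d: successors {c}; r | ~q | q there: c:T. ✓
— 4 worlds.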